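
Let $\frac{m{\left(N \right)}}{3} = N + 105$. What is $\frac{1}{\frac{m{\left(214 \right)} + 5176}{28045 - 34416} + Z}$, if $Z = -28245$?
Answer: $- \frac{6371}{179955028} \approx -3.5403 \cdot 10^{-5}$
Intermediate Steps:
$m{\left(N \right)} = 315 + 3 N$ ($m{\left(N \right)} = 3 \left(N + 105\right) = 3 \left(105 + N\right) = 315 + 3 N$)
$\frac{1}{\frac{m{\left(214 \right)} + 5176}{28045 - 34416} + Z} = \frac{1}{\frac{\left(315 + 3 \cdot 214\right) + 5176}{28045 - 34416} - 28245} = \frac{1}{\frac{\left(315 + 642\right) + 5176}{-6371} - 28245} = \frac{1}{\left(957 + 5176\right) \left(- \frac{1}{6371}\right) - 28245} = \frac{1}{6133 \left(- \frac{1}{6371}\right) - 28245} = \frac{1}{- \frac{6133}{6371} - 28245} = \frac{1}{- \frac{179955028}{6371}} = - \frac{6371}{179955028}$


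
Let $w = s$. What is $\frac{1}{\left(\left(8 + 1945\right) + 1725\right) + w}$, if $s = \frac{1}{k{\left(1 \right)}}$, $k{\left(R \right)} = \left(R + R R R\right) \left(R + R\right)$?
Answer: $\frac{4}{14713} \approx 0.00027187$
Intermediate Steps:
$k{\left(R \right)} = 2 R \left(R + R^{3}\right)$ ($k{\left(R \right)} = \left(R + R^{2} R\right) 2 R = \left(R + R^{3}\right) 2 R = 2 R \left(R + R^{3}\right)$)
$s = \frac{1}{4}$ ($s = \frac{1}{2 \cdot 1^{2} \left(1 + 1^{2}\right)} = \frac{1}{2 \cdot 1 \left(1 + 1\right)} = \frac{1}{2 \cdot 1 \cdot 2} = \frac{1}{4} \approx 0.25$)
$w = \frac{1}{4} \approx 0.25$
$\frac{1}{\left(\left(8 + 1945\right) + 1725\right) + w} = \frac{1}{\left(\left(8 + 1945\right) + 1725\right) + \frac{1}{4}} = \frac{1}{\left(1953 + 1725\right) + \frac{1}{4}} = \frac{1}{3678 + \frac{1}{4}} = \frac{1}{\frac{14713}{4}} = \frac{4}{14713}$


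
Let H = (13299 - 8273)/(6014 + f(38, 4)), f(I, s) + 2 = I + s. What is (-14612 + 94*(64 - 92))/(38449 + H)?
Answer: -13049397/29096909 ≈ -0.44848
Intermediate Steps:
f(I, s) = -2 + I + s (f(I, s) = -2 + (I + s) = -2 + I + s)
H = 2513/3027 (H = (13299 - 8273)/(6014 + (-2 + 38 + 4)) = 5026/(6014 + 40) = 5026/6054 = 5026*(1/6054) = 2513/3027 ≈ 0.83019)
(-14612 + 94*(64 - 92))/(38449 + H) = (-14612 + 94*(64 - 92))/(38449 + 2513/3027) = (-14612 + 94*(-28))/(116387636/3027) = (-14612 - 2632)*(3027/116387636) = -17244*3027/116387636 = -13049397/29096909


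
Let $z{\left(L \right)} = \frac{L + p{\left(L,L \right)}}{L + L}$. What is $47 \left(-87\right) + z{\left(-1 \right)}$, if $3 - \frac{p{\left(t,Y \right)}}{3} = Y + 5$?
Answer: $-4087$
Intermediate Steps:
$p{\left(t,Y \right)} = -6 - 3 Y$ ($p{\left(t,Y \right)} = 9 - 3 \left(Y + 5\right) = 9 - 3 \left(5 + Y\right) = 9 - \left(15 + 3 Y\right) = -6 - 3 Y$)
$z{\left(L \right)} = \frac{-6 - 2 L}{2 L}$ ($z{\left(L \right)} = \frac{L - \left(6 + 3 L\right)}{L + L} = \frac{-6 - 2 L}{2 L}$)
$47 \left(-87\right) + z{\left(-1 \right)} = 47 \left(-87\right) + \frac{-3 - -1}{-1} = -4089 - \left(-3 + 1\right) = -4089 - -2 = -4089 + 2 = -4087$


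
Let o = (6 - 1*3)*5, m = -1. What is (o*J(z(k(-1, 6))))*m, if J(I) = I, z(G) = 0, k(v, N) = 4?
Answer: 0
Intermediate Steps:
o = 15 (o = (6 - 3)*5 = 3*5 = 15)
(o*J(z(k(-1, 6))))*m = (15*0)*(-1) = 0*(-1) = 0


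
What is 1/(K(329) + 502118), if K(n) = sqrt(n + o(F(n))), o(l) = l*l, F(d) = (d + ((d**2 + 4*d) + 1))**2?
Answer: -251059/72904657071282940883 + sqrt(145809314394688367690)/145809314142565881766 ≈ 8.2811e-11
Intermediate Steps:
F(d) = (1 + d**2 + 5*d)**2 (F(d) = (d + (1 + d**2 + 4*d))**2 = (1 + d**2 + 5*d)**2)
o(l) = l**2
K(n) = sqrt(n + (1 + n**2 + 5*n)**4) (K(n) = sqrt(n + ((1 + n**2 + 5*n)**2)**2) = sqrt(n + (1 + n**2 + 5*n)**4))
1/(K(329) + 502118) = 1/(sqrt(329 + (1 + 329**2 + 5*329)**4) + 502118) = 1/(sqrt(329 + (1 + 108241 + 1645)**4) + 502118) = 1/(sqrt(329 + 109887**4) + 502118) = 1/(sqrt(329 + 145809314394688367361) + 502118) = 1/(sqrt(145809314394688367690) + 502118) = 1/(502118 + sqrt(145809314394688367690))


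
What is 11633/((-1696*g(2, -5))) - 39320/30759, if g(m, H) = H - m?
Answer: -108987593/365170848 ≈ -0.29846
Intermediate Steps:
11633/((-1696*g(2, -5))) - 39320/30759 = 11633/((-1696*(-5 - 1*2))) - 39320/30759 = 11633/((-1696*(-5 - 2))) - 39320*1/30759 = 11633/((-1696*(-7))) - 39320/30759 = 11633/11872 - 39320/30759 = -108987593/365170848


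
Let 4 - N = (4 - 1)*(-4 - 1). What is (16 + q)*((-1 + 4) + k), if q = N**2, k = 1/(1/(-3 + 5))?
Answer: 1885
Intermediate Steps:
N = 19 (N = 4 - (4 - 1)*(-4 - 1) = 4 - 3*(-5) = 4 - 1*(-15) = 4 + 15 = 19)
k = 2 (k = 1/(1/2) = 2)
q = 361 (q = 19**2 = 361)
(16 + q)*((-1 + 4) + k) = (16 + 361)*((-1 + 4) + 2) = 377*(3 + 2) = 377*5 = 1885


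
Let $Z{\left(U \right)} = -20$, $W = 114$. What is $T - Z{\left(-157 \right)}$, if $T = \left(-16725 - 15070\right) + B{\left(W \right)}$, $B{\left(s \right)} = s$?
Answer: $-31661$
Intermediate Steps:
$T = -31681$ ($T = \left(-16725 - 15070\right) + 114 = -31795 + 114 = -31681$)
$T - Z{\left(-157 \right)} = -31681 - -20 = -31681 + 20 = -31661$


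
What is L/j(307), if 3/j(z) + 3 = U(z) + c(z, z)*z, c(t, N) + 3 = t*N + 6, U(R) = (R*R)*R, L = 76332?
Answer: 1472439292976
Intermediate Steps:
U(R) = R**3 (U(R) = R**2*R = R**3)
c(t, N) = 3 + N*t (c(t, N) = -3 + (t*N + 6) = -3 + (N*t + 6) = -3 + (6 + N*t) = 3 + N*t)
j(z) = 3/(-3 + z**3 + z*(3 + z**2)) (j(z) = 3/(-3 + (z**3 + (3 + z*z)*z)) = 3/(-3 + (z**3 + (3 + z**2)*z)) = 3/(-3 + (z**3 + z*(3 + z**2))) = 3/(-3 + z**3 + z*(3 + z**2)))
L/j(307) = 76332/((3/(-3 + 2*307**3 + 3*307))) = 76332/((3/(-3 + 2*28934443 + 921))) = 76332/((3/(-3 + 57868886 + 921))) = 76332/((3/57869804)) = 76332/((3*(1/57869804))) = 76332/(3/57869804) = 76332*(57869804/3) = 1472439292976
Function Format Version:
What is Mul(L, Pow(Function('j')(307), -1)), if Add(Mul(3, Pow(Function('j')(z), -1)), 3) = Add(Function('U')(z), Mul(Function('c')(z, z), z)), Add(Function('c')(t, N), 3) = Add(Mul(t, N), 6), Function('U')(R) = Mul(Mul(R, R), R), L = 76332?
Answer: 1472439292976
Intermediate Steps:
Function('U')(R) = Pow(R, 3) (Function('U')(R) = Mul(Pow(R, 2), R) = Pow(R, 3))
Function('c')(t, N) = Add(3, Mul(N, t)) (Function('c')(t, N) = Add(-3, Add(Mul(t, N), 6)) = Add(-3, Add(Mul(N, t), 6)) = Add(-3, Add(6, Mul(N, t))) = Add(3, Mul(N, t)))
Function('j')(z) = Mul(3, Pow(Add(-3, Pow(z, 3), Mul(z, Add(3, Pow(z, 2)))), -1)) (Function('j')(z) = Mul(3, Pow(Add(-3, Add(Pow(z, 3), Mul(Add(3, Mul(z, z)), z))), -1)) = Mul(3, Pow(Add(-3, Add(Pow(z, 3), Mul(Add(3, Pow(z, 2)), z))), -1)) = Mul(3, Pow(Add(-3, Add(Pow(z, 3), Mul(z, Add(3, Pow(z, 2))))), -1)) = Mul(3, Pow(Add(-3, Pow(z, 3), Mul(z, Add(3, Pow(z, 2)))), -1)))
Mul(L, Pow(Function('j')(307), -1)) = Mul(76332, Pow(Mul(3, Pow(Add(-3, Mul(2, Pow(307, 3)), Mul(3, 307)), -1)), -1)) = Mul(76332, Pow(Mul(3, Pow(Add(-3, Mul(2, 28934443), 921), -1)), -1)) = Mul(76332, Pow(Mul(3, Pow(Add(-3, 57868886, 921), -1)), -1)) = Mul(76332, Pow(Mul(3, Pow(57869804, -1)), -1)) = Mul(76332, Pow(Mul(3, Rational(1, 57869804)), -1)) = Mul(76332, Pow(Rational(3, 57869804), -1)) = Mul(76332, Rational(57869804, 3)) = 1472439292976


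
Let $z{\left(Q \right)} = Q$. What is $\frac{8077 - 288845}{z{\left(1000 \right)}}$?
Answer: $- \frac{35096}{125} \approx -280.77$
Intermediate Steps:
$\frac{8077 - 288845}{z{\left(1000 \right)}} = \frac{8077 - 288845}{1000} = \left(8077 - 288845\right) \frac{1}{1000} = \left(-280768\right) \frac{1}{1000} = - \frac{35096}{125}$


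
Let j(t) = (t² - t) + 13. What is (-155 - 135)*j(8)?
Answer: -20010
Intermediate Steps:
j(t) = 13 + t² - t
(-155 - 135)*j(8) = (-155 - 135)*(13 + 8² - 1*8) = -290*(13 + 64 - 8) = -290*69 = -20010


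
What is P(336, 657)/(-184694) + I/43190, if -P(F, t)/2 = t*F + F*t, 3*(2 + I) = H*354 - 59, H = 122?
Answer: 61187952961/11965400790 ≈ 5.1137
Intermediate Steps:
I = 43123/3 (I = -2 + (122*354 - 59)/3 = -2 + (43188 - 59)/3 = -2 + (⅓)*43129 = -2 + 43129/3 = 43123/3 ≈ 14374.)
P(F, t) = -4*F*t (P(F, t) = -2*(t*F + F*t) = -2*(F*t + F*t) = -4*F*t)
P(336, 657)/(-184694) + I/43190 = -4*336*657/(-184694) + (43123/3)/43190 = -883008*(-1/184694) + (43123/3)*(1/43190) = 441504/92347 + 43123/129570 = 61187952961/11965400790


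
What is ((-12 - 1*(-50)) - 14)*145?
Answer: 3480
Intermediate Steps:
((-12 - 1*(-50)) - 14)*145 = ((-12 + 50) - 14)*145 = (38 - 14)*145 = 24*145 = 3480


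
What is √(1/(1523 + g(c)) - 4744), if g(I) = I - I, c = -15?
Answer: I*√11003844053/1523 ≈ 68.877*I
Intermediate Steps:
g(I) = 0
√(1/(1523 + g(c)) - 4744) = √(1/(1523 + 0) - 4744) = √(1/1523 - 4744) = √(-7225111/1523) = I*√11003844053/1523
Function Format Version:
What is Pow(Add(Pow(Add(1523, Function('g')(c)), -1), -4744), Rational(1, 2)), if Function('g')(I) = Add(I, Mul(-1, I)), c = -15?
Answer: Mul(Rational(1, 1523), I, Pow(11003844053, Rational(1, 2))) ≈ Mul(68.877, I)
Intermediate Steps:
Function('g')(I) = 0
Pow(Add(Pow(Add(1523, Function('g')(c)), -1), -4744), Rational(1, 2)) = Pow(Add(Pow(Add(1523, 0), -1), -4744), Rational(1, 2)) = Pow(Add(Pow(1523, -1), -4744), Rational(1, 2)) = Pow(Add(Rational(1, 1523), -4744), Rational(1, 2)) = Pow(Rational(-7225111, 1523), Rational(1, 2)) = Mul(Rational(1, 1523), I, Pow(11003844053, Rational(1, 2)))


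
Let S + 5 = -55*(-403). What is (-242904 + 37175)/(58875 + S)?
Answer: -205729/81035 ≈ -2.5388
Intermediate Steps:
S = 22160 (S = -5 - 55*(-403) = -5 + 22165 = 22160)
(-242904 + 37175)/(58875 + S) = (-242904 + 37175)/(58875 + 22160) = -205729/81035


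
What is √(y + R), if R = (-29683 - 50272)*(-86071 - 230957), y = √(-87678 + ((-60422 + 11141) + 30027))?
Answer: √(25347973740 + 2*I*√26733) ≈ 1.5921e+5 + 0.e-3*I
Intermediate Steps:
y = 2*I*√26733 (y = √(-87678 + (-49281 + 30027)) = √(-87678 - 19254) = √(-106932) = 2*I*√26733 ≈ 327.0*I)
R = 25347973740 (R = -79955*(-317028) = 25347973740)
√(y + R) = √(2*I*√26733 + 25347973740) = √(25347973740 + 2*I*√26733)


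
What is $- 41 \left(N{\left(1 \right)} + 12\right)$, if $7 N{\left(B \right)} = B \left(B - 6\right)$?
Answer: $- \frac{3239}{7} \approx -462.71$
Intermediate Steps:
$N{\left(B \right)} = \frac{B \left(-6 + B\right)}{7}$ ($N{\left(B \right)} = \frac{B \left(B - 6\right)}{7} = \frac{B \left(-6 + B\right)}{7}$)
$- 41 \left(N{\left(1 \right)} + 12\right) = - 41 \left(\frac{1}{7} \cdot 1 \left(-6 + 1\right) + 12\right) = - 41 \left(\frac{1}{7} \cdot 1 \left(-5\right) + 12\right) = - 41 \left(- \frac{5}{7} + 12\right) = \left(-41\right) \frac{79}{7} = - \frac{3239}{7}$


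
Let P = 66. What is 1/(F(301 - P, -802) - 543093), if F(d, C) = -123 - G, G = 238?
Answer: -1/543454 ≈ -1.8401e-6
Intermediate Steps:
F(d, C) = -361 (F(d, C) = -123 - 1*238 = -123 - 238 = -361)
1/(F(301 - P, -802) - 543093) = 1/(-361 - 543093) = 1/(-543454) = -1/543454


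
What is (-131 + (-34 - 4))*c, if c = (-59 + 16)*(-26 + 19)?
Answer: -50869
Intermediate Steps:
c = 301 (c = -43*(-7) = 301)
(-131 + (-34 - 4))*c = (-131 + (-34 - 4))*301 = (-131 - 38)*301 = -169*301 = -50869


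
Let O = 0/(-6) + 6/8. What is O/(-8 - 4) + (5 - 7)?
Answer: -33/16 ≈ -2.0625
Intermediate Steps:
O = ¾ (O = 0*(-⅙) + 6*(⅛) = 0 + ¾ = ¾ ≈ 0.75000)
O/(-8 - 4) + (5 - 7) = (¾)/(-8 - 4) + (5 - 7) = (¾)/(-12) - 2 = -1/12*¾ - 2 = -1/16 - 2 = -33/16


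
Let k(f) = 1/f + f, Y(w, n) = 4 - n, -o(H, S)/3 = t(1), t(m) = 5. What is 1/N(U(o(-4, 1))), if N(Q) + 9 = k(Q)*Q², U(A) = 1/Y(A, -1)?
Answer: -125/1099 ≈ -0.11374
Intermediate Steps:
o(H, S) = -15 (o(H, S) = -3*5 = -15)
U(A) = ⅕ (U(A) = 1/(4 - 1*(-1)) = 1/(4 + 1) = 1/5 = ⅕)
k(f) = f + 1/f (k(f) = 1/f + f = f + 1/f)
N(Q) = -9 + Q²*(Q + 1/Q) (N(Q) = -9 + (Q + 1/Q)*Q² = -9 + Q²*(Q + 1/Q))
1/N(U(o(-4, 1))) = 1/(-9 + ⅕ + (⅕)³) = 1/(-9 + ⅕ + 1/125) = 1/(-1099/125) = -125/1099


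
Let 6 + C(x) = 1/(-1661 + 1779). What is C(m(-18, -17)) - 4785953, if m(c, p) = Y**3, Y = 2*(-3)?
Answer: -564743161/118 ≈ -4.7860e+6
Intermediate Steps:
Y = -6
m(c, p) = -216 (m(c, p) = (-6)**3 = -216)
C(x) = -707/118 (C(x) = -6 + 1/(-1661 + 1779) = -6 + 1/118 = -707/118)
C(m(-18, -17)) - 4785953 = -707/118 - 4785953 = -564743161/118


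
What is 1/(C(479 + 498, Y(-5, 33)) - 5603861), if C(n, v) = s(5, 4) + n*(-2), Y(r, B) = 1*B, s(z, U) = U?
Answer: -1/5605811 ≈ -1.7839e-7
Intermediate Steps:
Y(r, B) = B
C(n, v) = 4 - 2*n (C(n, v) = 4 + n*(-2) = 4 - 2*n)
1/(C(479 + 498, Y(-5, 33)) - 5603861) = 1/((4 - 2*(479 + 498)) - 5603861) = 1/((4 - 2*977) - 5603861) = 1/((4 - 1954) - 5603861) = 1/(-1950 - 5603861) = 1/(-5605811) = -1/5605811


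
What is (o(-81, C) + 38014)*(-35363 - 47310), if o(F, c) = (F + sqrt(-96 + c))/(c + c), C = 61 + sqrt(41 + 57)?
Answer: -3142731422 + 82673*(81 - I*sqrt(35 - 7*sqrt(2)))/(2*(61 + 7*sqrt(2))) ≈ -3.1427e+9 - 2921.0*I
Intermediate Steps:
C = 61 + 7*sqrt(2) (C = 61 + sqrt(98) = 61 + 7*sqrt(2) ≈ 70.900)
o(F, c) = (F + sqrt(-96 + c))/(2*c) (o(F, c) = (F + sqrt(-96 + c))/((2*c)) = (F + sqrt(-96 + c))*(1/(2*c)) = (F + sqrt(-96 + c))/(2*c))
(o(-81, C) + 38014)*(-35363 - 47310) = ((-81 + sqrt(-96 + (61 + 7*sqrt(2))))/(2*(61 + 7*sqrt(2))) + 38014)*(-35363 - 47310) = ((-81 + sqrt(-35 + 7*sqrt(2)))/(2*(61 + 7*sqrt(2))) + 38014)*(-82673) = (38014 + (-81 + sqrt(-35 + 7*sqrt(2)))/(2*(61 + 7*sqrt(2))))*(-82673) = -3142731422 - 82673*(-81 + sqrt(-35 + 7*sqrt(2)))/(2*(61 + 7*sqrt(2)))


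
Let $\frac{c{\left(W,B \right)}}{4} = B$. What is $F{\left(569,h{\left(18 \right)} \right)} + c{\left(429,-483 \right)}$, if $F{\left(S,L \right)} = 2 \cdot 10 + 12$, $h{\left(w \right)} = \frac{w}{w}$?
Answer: $-1900$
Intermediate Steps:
$h{\left(w \right)} = 1$
$c{\left(W,B \right)} = 4 B$
$F{\left(S,L \right)} = 32$ ($F{\left(S,L \right)} = 20 + 12 = 32$)
$F{\left(569,h{\left(18 \right)} \right)} + c{\left(429,-483 \right)} = 32 + 4 \left(-483\right) = 32 - 1932 = -1900$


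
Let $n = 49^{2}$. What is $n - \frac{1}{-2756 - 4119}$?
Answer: $\frac{16506876}{6875} \approx 2401.0$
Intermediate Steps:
$n = 2401$
$n - \frac{1}{-2756 - 4119} = 2401 - \frac{1}{-2756 - 4119} = 2401 - \frac{1}{-6875} = 2401 - - \frac{1}{6875} = 2401 + \frac{1}{6875} = \frac{16506876}{6875}$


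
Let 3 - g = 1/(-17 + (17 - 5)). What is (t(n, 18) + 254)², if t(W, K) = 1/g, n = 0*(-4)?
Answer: 16556761/256 ≈ 64675.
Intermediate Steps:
n = 0
g = 16/5 (g = 3 - 1/(-17 + (17 - 5)) = 3 - 1/(-17 + 12) = 3 - 1/(-5) = 3 - 1*(-⅕) = 3 + ⅕ = 16/5 ≈ 3.2000)
t(W, K) = 5/16 (t(W, K) = 1/(16/5) = 5/16)
(t(n, 18) + 254)² = (5/16 + 254)² = (4069/16)² = 16556761/256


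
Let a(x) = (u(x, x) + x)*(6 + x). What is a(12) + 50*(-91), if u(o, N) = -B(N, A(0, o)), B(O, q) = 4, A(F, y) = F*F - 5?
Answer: -4406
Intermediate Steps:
A(F, y) = -5 + F² (A(F, y) = F² - 5 = -5 + F²)
u(o, N) = -4 (u(o, N) = -1*4 = -4)
a(x) = (-4 + x)*(6 + x)
a(12) + 50*(-91) = (-24 + 12² + 2*12) + 50*(-91) = (-24 + 144 + 24) - 4550 = 144 - 4550 = -4406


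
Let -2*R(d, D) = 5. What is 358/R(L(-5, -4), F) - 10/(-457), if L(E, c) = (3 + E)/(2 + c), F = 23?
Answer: -327162/2285 ≈ -143.18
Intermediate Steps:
L(E, c) = (3 + E)/(2 + c)
R(d, D) = -5/2 (R(d, D) = -½*5 = -5/2)
358/R(L(-5, -4), F) - 10/(-457) = 358/(-5/2) - 10/(-457) = 358*(-⅖) - 10*(-1/457) = -716/5 + 10/457 = -327162/2285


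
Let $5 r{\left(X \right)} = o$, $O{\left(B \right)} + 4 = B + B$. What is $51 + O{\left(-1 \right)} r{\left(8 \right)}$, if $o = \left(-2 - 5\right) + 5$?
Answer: $\frac{267}{5} \approx 53.4$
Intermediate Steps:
$O{\left(B \right)} = -4 + 2 B$ ($O{\left(B \right)} = -4 + \left(B + B\right) = -4 + 2 B$)
$o = -2$ ($o = -7 + 5 = -2$)
$r{\left(X \right)} = - \frac{2}{5}$ ($r{\left(X \right)} = \frac{1}{5} \left(-2\right) = - \frac{2}{5}$)
$51 + O{\left(-1 \right)} r{\left(8 \right)} = 51 + \left(-4 + 2 \left(-1\right)\right) \left(- \frac{2}{5}\right) = 51 + \left(-4 - 2\right) \left(- \frac{2}{5}\right) = 51 - - \frac{12}{5} = 51 + \frac{12}{5} = \frac{267}{5}$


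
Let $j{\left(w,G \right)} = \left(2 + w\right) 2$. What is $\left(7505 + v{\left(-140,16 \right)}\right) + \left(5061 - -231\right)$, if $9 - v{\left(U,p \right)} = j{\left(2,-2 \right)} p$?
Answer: $12678$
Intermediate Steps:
$j{\left(w,G \right)} = 4 + 2 w$
$v{\left(U,p \right)} = 9 - 8 p$ ($v{\left(U,p \right)} = 9 - \left(4 + 2 \cdot 2\right) p = 9 - \left(4 + 4\right) p = 9 - 8 p$)
$\left(7505 + v{\left(-140,16 \right)}\right) + \left(5061 - -231\right) = \left(7505 + \left(9 - 128\right)\right) + \left(5061 - -231\right) = \left(7505 + \left(9 - 128\right)\right) + \left(5061 + \left(-7113 + 7344\right)\right) = \left(7505 - 119\right) + \left(5061 + 231\right) = 7386 + 5292 = 12678$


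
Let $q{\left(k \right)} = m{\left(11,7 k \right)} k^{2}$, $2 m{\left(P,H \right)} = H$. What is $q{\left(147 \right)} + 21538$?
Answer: $\frac{22278737}{2} \approx 1.1139 \cdot 10^{7}$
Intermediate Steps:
$m{\left(P,H \right)} = \frac{H}{2}$
$q{\left(k \right)} = \frac{7 k^{3}}{2}$ ($q{\left(k \right)} = \frac{7 k}{2} k^{2} = \frac{7 k^{3}}{2}$)
$q{\left(147 \right)} + 21538 = \frac{7 \cdot 147^{3}}{2} + 21538 = \frac{7}{2} \cdot 3176523 + 21538 = \frac{22235661}{2} + 21538 = \frac{22278737}{2}$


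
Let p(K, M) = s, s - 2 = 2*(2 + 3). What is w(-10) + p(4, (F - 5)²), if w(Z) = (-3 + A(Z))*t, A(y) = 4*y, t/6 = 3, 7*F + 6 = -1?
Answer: -762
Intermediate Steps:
F = -1 (F = -6/7 + (⅐)*(-1) = -6/7 - ⅐ = -1)
t = 18 (t = 6*3 = 18)
w(Z) = -54 + 72*Z (w(Z) = (-3 + 4*Z)*18 = -54 + 72*Z)
s = 12 (s = 2 + 2*(2 + 3) = 2 + 2*5 = 2 + 10 = 12)
p(K, M) = 12
w(-10) + p(4, (F - 5)²) = (-54 + 72*(-10)) + 12 = (-54 - 720) + 12 = -774 + 12 = -762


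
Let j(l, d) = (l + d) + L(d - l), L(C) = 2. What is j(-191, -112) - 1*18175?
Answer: -18476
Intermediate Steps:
j(l, d) = 2 + d + l (j(l, d) = (l + d) + 2 = (d + l) + 2 = 2 + d + l)
j(-191, -112) - 1*18175 = (2 - 112 - 191) - 1*18175 = -301 - 18175 = -18476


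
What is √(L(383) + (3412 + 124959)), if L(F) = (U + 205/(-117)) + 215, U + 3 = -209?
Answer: √195254189/39 ≈ 358.29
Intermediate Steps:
U = -212 (U = -3 - 209 = -212)
L(F) = 146/117 (L(F) = (-212 + 205/(-117)) + 215 = (-212 + 205*(-1/117)) + 215 = (-212 - 205/117) + 215 = -25009/117 + 215 = 146/117)
√(L(383) + (3412 + 124959)) = √(146/117 + (3412 + 124959)) = √(146/117 + 128371) = √(15019553/117) = √195254189/39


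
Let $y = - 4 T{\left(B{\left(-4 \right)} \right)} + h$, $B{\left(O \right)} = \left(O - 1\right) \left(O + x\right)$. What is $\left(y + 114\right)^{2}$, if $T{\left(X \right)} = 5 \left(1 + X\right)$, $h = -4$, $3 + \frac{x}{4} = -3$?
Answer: $7344100$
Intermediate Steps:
$x = -24$ ($x = -12 + 4 \left(-3\right) = -12 - 12 = -24$)
$B{\left(O \right)} = \left(-1 + O\right) \left(-24 + O\right)$ ($B{\left(O \right)} = \left(O - 1\right) \left(O - 24\right) = \left(-1 + O\right) \left(-24 + O\right)$)
$T{\left(X \right)} = 5 + 5 X$
$y = -2824$ ($y = - 4 \left(5 + 5 \left(24 + \left(-4\right)^{2} - -100\right)\right) - 4 = - 4 \left(5 + 5 \left(24 + 16 + 100\right)\right) - 4 = - 4 \left(5 + 5 \cdot 140\right) - 4 = - 4 \left(5 + 700\right) - 4 = \left(-4\right) 705 - 4 = -2820 - 4 = -2824$)
$\left(y + 114\right)^{2} = \left(-2824 + 114\right)^{2} = \left(-2710\right)^{2} = 7344100$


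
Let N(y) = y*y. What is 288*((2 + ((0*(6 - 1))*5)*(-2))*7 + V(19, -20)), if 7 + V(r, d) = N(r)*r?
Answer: 1977408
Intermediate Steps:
N(y) = y²
V(r, d) = -7 + r³ (V(r, d) = -7 + r²*r = -7 + r³)
288*((2 + ((0*(6 - 1))*5)*(-2))*7 + V(19, -20)) = 288*((2 + ((0*(6 - 1))*5)*(-2))*7 + (-7 + 19³)) = 288*((2 + ((0*5)*5)*(-2))*7 + (-7 + 6859)) = 288*((2 + (0*5)*(-2))*7 + 6852) = 288*((2 + 0*(-2))*7 + 6852) = 288*((2 + 0)*7 + 6852) = 288*(2*7 + 6852) = 288*(14 + 6852) = 288*6866 = 1977408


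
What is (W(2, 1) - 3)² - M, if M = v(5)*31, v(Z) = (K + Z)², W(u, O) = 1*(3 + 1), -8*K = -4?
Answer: -3747/4 ≈ -936.75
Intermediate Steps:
K = ½ (K = -⅛*(-4) = ½ ≈ 0.50000)
W(u, O) = 4 (W(u, O) = 1*4 = 4)
v(Z) = (½ + Z)²
M = 3751/4 (M = ((1 + 2*5)²/4)*31 = ((1 + 10)²/4)*31 = ((¼)*11²)*31 = ((¼)*121)*31 = (121/4)*31 = 3751/4 ≈ 937.75)
(W(2, 1) - 3)² - M = (4 - 3)² - 1*3751/4 = 1² - 3751/4 = 1 - 3751/4 = -3747/4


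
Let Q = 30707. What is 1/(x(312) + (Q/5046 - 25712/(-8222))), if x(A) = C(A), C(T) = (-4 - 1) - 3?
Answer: 20744106/25155005 ≈ 0.82465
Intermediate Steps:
C(T) = -8 (C(T) = -5 - 3 = -8)
x(A) = -8
1/(x(312) + (Q/5046 - 25712/(-8222))) = 1/(-8 + (30707/5046 - 25712/(-8222))) = 1/(-8 + (30707*(1/5046) - 25712*(-1/8222))) = 1/(-8 + (30707/5046 + 12856/4111)) = 1/(-8 + 191107853/20744106) = 1/(25155005/20744106) = 20744106/25155005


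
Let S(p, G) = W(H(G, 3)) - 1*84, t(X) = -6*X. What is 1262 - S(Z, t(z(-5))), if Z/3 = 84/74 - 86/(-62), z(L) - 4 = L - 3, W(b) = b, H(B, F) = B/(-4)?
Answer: 1352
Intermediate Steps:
H(B, F) = -B/4 (H(B, F) = B*(-1/4) = -B/4)
z(L) = 1 + L (z(L) = 4 + (L - 3) = 4 + (-3 + L) = 1 + L)
Z = 8679/1147 (Z = 3*(84/74 - 86/(-62)) = 3*(84*(1/74) - 86*(-1/62)) = 3*(42/37 + 43/31) = 3*(2893/1147) = 8679/1147 ≈ 7.5667)
S(p, G) = -84 - G/4 (S(p, G) = -G/4 - 1*84 = -G/4 - 84 = -84 - G/4)
1262 - S(Z, t(z(-5))) = 1262 - (-84 - (-3)*(1 - 5)/2) = 1262 - (-84 - (-3)*(-4)/2) = 1262 - (-84 - 1/4*24) = 1262 - (-84 - 6) = 1262 - 1*(-90) = 1262 + 90 = 1352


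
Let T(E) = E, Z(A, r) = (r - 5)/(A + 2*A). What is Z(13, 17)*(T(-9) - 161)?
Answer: -680/13 ≈ -52.308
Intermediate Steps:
Z(A, r) = (-5 + r)/(3*A) (Z(A, r) = (-5 + r)/((3*A)) = (-5 + r)*(1/(3*A)) = (-5 + r)/(3*A))
Z(13, 17)*(T(-9) - 161) = ((⅓)*(-5 + 17)/13)*(-9 - 161) = ((⅓)*(1/13)*12)*(-170) = (4/13)*(-170) = -680/13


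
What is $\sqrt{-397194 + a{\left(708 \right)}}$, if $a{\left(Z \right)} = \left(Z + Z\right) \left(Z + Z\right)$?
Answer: $\sqrt{1607862} \approx 1268.0$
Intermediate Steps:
$a{\left(Z \right)} = 4 Z^{2}$ ($a{\left(Z \right)} = 2 Z 2 Z = 4 Z^{2}$)
$\sqrt{-397194 + a{\left(708 \right)}} = \sqrt{-397194 + 4 \cdot 708^{2}} = \sqrt{-397194 + 4 \cdot 501264} = \sqrt{-397194 + 2005056} = \sqrt{1607862}$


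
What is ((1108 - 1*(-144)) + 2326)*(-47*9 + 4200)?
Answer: 13514106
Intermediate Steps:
((1108 - 1*(-144)) + 2326)*(-47*9 + 4200) = ((1108 + 144) + 2326)*(-423 + 4200) = (1252 + 2326)*3777 = 3578*3777 = 13514106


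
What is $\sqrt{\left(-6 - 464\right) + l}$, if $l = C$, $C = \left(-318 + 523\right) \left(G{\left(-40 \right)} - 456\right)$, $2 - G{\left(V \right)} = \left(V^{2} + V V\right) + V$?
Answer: $2 i \sqrt{185335} \approx 861.01 i$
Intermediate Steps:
$G{\left(V \right)} = 2 - V - 2 V^{2}$ ($G{\left(V \right)} = 2 - \left(\left(V^{2} + V V\right) + V\right) = 2 - \left(\left(V^{2} + V^{2}\right) + V\right) = 2 - \left(2 V^{2} + V\right) = 2 - \left(V + 2 V^{2}\right) = 2 - V - 2 V^{2}$)
$C = -740870$ ($C = \left(-318 + 523\right) \left(\left(2 - -40 - 2 \left(-40\right)^{2}\right) - 456\right) = 205 \left(\left(2 + 40 - 3200\right) - 456\right) = 205 \left(-3158 - 456\right) = 205 \left(-3614\right) = -740870$)
$l = -740870$
$\sqrt{\left(-6 - 464\right) + l} = \sqrt{\left(-6 - 464\right) - 740870} = \sqrt{-470 - 740870} = \sqrt{-741340} = 2 i \sqrt{185335}$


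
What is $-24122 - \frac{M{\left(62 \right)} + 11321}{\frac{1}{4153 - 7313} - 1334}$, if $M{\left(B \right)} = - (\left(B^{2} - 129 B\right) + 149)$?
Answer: $- \frac{101636437642}{4215441} \approx -24111.0$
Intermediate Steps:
$M{\left(B \right)} = -149 - B^{2} + 129 B$ ($M{\left(B \right)} = - (149 + B^{2} - 129 B) = -149 - B^{2} + 129 B$)
$-24122 - \frac{M{\left(62 \right)} + 11321}{\frac{1}{4153 - 7313} - 1334} = -24122 - \frac{\left(-149 - 62^{2} + 129 \cdot 62\right) + 11321}{\frac{1}{4153 - 7313} - 1334} = -24122 - \frac{\left(-149 - 3844 + 7998\right) + 11321}{\frac{1}{-3160} - 1334} = -24122 - \frac{\left(-149 - 3844 + 7998\right) + 11321}{- \frac{1}{3160} - 1334} = -24122 - \frac{4005 + 11321}{- \frac{4215441}{3160}} = -24122 - 15326 \left(- \frac{3160}{4215441}\right) = -24122 - - \frac{48430160}{4215441} = -24122 + \frac{48430160}{4215441} = - \frac{101636437642}{4215441}$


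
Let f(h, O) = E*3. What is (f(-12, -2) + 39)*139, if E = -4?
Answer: 3753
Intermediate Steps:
f(h, O) = -12 (f(h, O) = -4*3 = -12)
(f(-12, -2) + 39)*139 = (-12 + 39)*139 = 27*139 = 3753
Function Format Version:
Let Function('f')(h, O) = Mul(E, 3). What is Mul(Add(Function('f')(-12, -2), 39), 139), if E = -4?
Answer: 3753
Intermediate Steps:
Function('f')(h, O) = -12 (Function('f')(h, O) = Mul(-4, 3) = -12)
Mul(Add(Function('f')(-12, -2), 39), 139) = Mul(Add(-12, 39), 139) = Mul(27, 139) = 3753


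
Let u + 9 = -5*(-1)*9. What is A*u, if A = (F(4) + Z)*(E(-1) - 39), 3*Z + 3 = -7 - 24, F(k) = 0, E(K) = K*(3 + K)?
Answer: 16728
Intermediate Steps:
Z = -34/3 (Z = -1 + (-7 - 24)/3 = -1 + (⅓)*(-31) = -1 - 31/3 = -34/3 ≈ -11.333)
A = 1394/3 (A = (0 - 34/3)*(-(3 - 1) - 39) = -34*(-1*2 - 39)/3 = -34*(-2 - 39)/3 = -34/3*(-41) = 1394/3 ≈ 464.67)
u = 36 (u = -9 - 5*(-1)*9 = -9 + 5*9 = -9 + 45 = 36)
A*u = (1394/3)*36 = 16728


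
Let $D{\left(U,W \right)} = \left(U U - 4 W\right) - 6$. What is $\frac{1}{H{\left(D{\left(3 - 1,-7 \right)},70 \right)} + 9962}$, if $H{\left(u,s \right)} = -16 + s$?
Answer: $\frac{1}{10016} \approx 9.984 \cdot 10^{-5}$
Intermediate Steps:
$D{\left(U,W \right)} = -6 + U^{2} - 4 W$ ($D{\left(U,W \right)} = \left(U^{2} - 4 W\right) - 6 = -6 + U^{2} - 4 W$)
$\frac{1}{H{\left(D{\left(3 - 1,-7 \right)},70 \right)} + 9962} = \frac{1}{\left(-16 + 70\right) + 9962} = \frac{1}{54 + 9962} = \frac{1}{10016}$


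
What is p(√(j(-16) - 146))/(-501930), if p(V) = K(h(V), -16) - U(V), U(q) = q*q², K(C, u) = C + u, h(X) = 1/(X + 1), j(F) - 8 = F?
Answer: (-23731*I - 138*√154)/(501930*(√154 - I)) ≈ 3.1864e-5 - 0.0038073*I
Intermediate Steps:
j(F) = 8 + F
h(X) = 1/(1 + X)
U(q) = q³
p(V) = -16 + 1/(1 + V) - V³ (p(V) = (1/(1 + V) - 16) - V³ = (-16 + 1/(1 + V)) - V³ = -16 + 1/(1 + V) - V³)
p(√(j(-16) - 146))/(-501930) = ((1 - (1 + √((8 - 16) - 146))*(16 + (√((8 - 16) - 146))³))/(1 + √((8 - 16) - 146)))/(-501930) = ((1 - (1 + √(-8 - 146))*(16 + (√(-8 - 146))³))/(1 + √(-8 - 146)))*(-1/501930) = ((1 - (1 + √(-154))*(16 + (√(-154))³))/(1 + √(-154)))*(-1/501930) = ((1 - (1 + I*√154)*(16 + (I*√154)³))/(1 + I*√154))*(-1/501930) = ((1 - (1 + I*√154)*(16 - 154*I*√154))/(1 + I*√154))*(-1/501930) = -(1 - (1 + I*√154)*(16 - 154*I*√154))/(501930*(1 + I*√154))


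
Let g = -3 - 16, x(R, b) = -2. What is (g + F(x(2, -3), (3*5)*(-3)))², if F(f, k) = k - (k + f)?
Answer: 289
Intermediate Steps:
g = -19
F(f, k) = -f (F(f, k) = k - (f + k) = k + (-f - k) = -f)
(g + F(x(2, -3), (3*5)*(-3)))² = (-19 - 1*(-2))² = (-19 + 2)² = (-17)² = 289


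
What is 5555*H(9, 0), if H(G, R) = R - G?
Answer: -49995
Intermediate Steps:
5555*H(9, 0) = 5555*(0 - 1*9) = 5555*(0 - 9) = 5555*(-9) = -49995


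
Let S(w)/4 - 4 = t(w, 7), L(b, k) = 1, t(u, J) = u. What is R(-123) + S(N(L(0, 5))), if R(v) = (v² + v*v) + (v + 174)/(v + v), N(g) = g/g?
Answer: 2482779/82 ≈ 30278.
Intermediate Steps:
N(g) = 1
S(w) = 16 + 4*w
R(v) = 2*v² + (174 + v)/(2*v) (R(v) = (v² + v²) + (174 + v)/((2*v)) = 2*v² + (174 + v)*(1/(2*v)) = 2*v² + (174 + v)/(2*v))
R(-123) + S(N(L(0, 5))) = (½)*(174 - 123 + 4*(-123)³)/(-123) + (16 + 4*1) = (½)*(-1/123)*(174 - 123 + 4*(-1860867)) + (16 + 4) = (½)*(-1/123)*(174 - 123 - 7443468) + 20 = (½)*(-1/123)*(-7443417) + 20 = 2481139/82 + 20 = 2482779/82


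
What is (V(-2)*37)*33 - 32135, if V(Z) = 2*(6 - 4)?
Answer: -27251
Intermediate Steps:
V(Z) = 4 (V(Z) = 2*2 = 4)
(V(-2)*37)*33 - 32135 = (4*37)*33 - 32135 = 148*33 - 32135 = 4884 - 32135 = -27251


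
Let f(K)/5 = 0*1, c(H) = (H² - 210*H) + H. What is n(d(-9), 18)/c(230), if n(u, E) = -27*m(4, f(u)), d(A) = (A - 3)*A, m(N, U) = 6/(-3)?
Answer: 9/805 ≈ 0.011180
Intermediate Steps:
c(H) = H² - 209*H
f(K) = 0 (f(K) = 5*(0*1) = 5*0 = 0)
m(N, U) = -2 (m(N, U) = 6*(-⅓) = -2)
d(A) = A*(-3 + A) (d(A) = (-3 + A)*A = A*(-3 + A))
n(u, E) = 54 (n(u, E) = -27*(-2) = 54)
n(d(-9), 18)/c(230) = 54/((230*(-209 + 230))) = 54/((230*21)) = 54/4830 = 54*(1/4830) = 9/805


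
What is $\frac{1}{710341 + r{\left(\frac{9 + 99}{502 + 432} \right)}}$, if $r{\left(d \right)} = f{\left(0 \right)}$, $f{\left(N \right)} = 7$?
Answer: $\frac{1}{710348} \approx 1.4078 \cdot 10^{-6}$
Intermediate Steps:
$r{\left(d \right)} = 7$
$\frac{1}{710341 + r{\left(\frac{9 + 99}{502 + 432} \right)}} = \frac{1}{710341 + 7} = \frac{1}{710348}$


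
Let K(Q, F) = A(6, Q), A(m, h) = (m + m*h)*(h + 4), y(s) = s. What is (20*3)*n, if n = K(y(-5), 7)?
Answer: 1440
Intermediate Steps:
A(m, h) = (4 + h)*(m + h*m) (A(m, h) = (m + h*m)*(4 + h) = (4 + h)*(m + h*m))
K(Q, F) = 24 + 6*Q² + 30*Q (K(Q, F) = 6*(4 + Q² + 5*Q) = 24 + 6*Q² + 30*Q)
n = 24 (n = 24 + 6*(-5)² + 30*(-5) = 24 + 6*25 - 150 = 24 + 150 - 150 = 24)
(20*3)*n = (20*3)*24 = 60*24 = 1440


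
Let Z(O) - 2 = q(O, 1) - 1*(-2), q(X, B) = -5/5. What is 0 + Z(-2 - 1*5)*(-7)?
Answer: -21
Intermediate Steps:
q(X, B) = -1 (q(X, B) = -5*1/5 = -1)
Z(O) = 3 (Z(O) = 2 + (-1 - 1*(-2)) = 2 + (-1 + 2) = 2 + 1 = 3)
0 + Z(-2 - 1*5)*(-7) = 0 + 3*(-7) = 0 - 21 = -21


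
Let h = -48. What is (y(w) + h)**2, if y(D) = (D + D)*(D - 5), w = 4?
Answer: 3136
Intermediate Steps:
y(D) = 2*D*(-5 + D) (y(D) = (2*D)*(-5 + D) = 2*D*(-5 + D))
(y(w) + h)**2 = (2*4*(-5 + 4) - 48)**2 = (2*4*(-1) - 48)**2 = (-8 - 48)**2 = (-56)**2 = 3136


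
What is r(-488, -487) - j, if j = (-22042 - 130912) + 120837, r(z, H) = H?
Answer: 31630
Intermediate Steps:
j = -32117 (j = -152954 + 120837 = -32117)
r(-488, -487) - j = -487 - 1*(-32117) = -487 + 32117 = 31630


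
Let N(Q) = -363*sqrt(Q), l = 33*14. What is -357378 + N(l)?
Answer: -357378 - 363*sqrt(462) ≈ -3.6518e+5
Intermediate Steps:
l = 462
-357378 + N(l) = -357378 - 363*sqrt(462)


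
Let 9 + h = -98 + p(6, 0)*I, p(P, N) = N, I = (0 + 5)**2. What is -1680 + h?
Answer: -1787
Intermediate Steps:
I = 25 (I = 5**2 = 25)
h = -107 (h = -9 + (-98 + 0*25) = -9 + (-98 + 0) = -9 - 98 = -107)
-1680 + h = -1680 - 107 = -1787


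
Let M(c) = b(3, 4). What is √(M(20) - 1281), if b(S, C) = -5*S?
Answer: 36*I ≈ 36.0*I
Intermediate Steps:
M(c) = -15 (M(c) = -5*3 = -15)
√(M(20) - 1281) = √(-15 - 1281) = √(-1296) = 36*I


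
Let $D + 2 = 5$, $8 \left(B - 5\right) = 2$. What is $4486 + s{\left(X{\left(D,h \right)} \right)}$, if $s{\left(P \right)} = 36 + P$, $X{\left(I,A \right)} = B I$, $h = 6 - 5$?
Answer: $\frac{18151}{4} \approx 4537.8$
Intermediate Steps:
$B = \frac{21}{4}$ ($B = 5 + \frac{1}{8} \cdot 2 = 5 + \frac{1}{4} = \frac{21}{4} \approx 5.25$)
$D = 3$ ($D = -2 + 5 = 3$)
$h = 1$ ($h = 6 - 5 = 1$)
$X{\left(I,A \right)} = \frac{21 I}{4}$
$4486 + s{\left(X{\left(D,h \right)} \right)} = 4486 + \left(36 + \frac{21}{4} \cdot 3\right) = 4486 + \left(36 + \frac{63}{4}\right) = 4486 + \frac{207}{4} = \frac{18151}{4}$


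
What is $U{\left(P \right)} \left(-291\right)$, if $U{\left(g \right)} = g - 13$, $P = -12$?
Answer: $7275$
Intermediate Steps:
$U{\left(g \right)} = -13 + g$
$U{\left(P \right)} \left(-291\right) = \left(-13 - 12\right) \left(-291\right) = \left(-25\right) \left(-291\right) = 7275$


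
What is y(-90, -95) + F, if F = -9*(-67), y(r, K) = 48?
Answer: 651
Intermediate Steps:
F = 603
y(-90, -95) + F = 48 + 603 = 651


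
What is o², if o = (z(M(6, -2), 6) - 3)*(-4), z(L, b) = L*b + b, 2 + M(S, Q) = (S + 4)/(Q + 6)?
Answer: 576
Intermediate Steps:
M(S, Q) = -2 + (4 + S)/(6 + Q) (M(S, Q) = -2 + (S + 4)/(Q + 6) = -2 + (4 + S)/(6 + Q))
z(L, b) = b + L*b
o = -24 (o = (6*(1 + (-8 + 6 - 2*(-2))/(6 - 2)) - 3)*(-4) = (6*(1 + (-8 + 6 + 4)/4) - 3)*(-4) = (6*(1 + (¼)*2) - 3)*(-4) = (6*(1 + ½) - 3)*(-4) = (6*(3/2) - 3)*(-4) = (9 - 3)*(-4) = 6*(-4) = -24)
o² = (-24)² = 576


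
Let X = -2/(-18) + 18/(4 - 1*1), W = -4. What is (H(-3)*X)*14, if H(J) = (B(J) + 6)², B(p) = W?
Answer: 3080/9 ≈ 342.22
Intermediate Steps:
B(p) = -4
H(J) = 4 (H(J) = (-4 + 6)² = 2² = 4)
X = 55/9 (X = -2*(-1/18) + 18/(4 - 1) = ⅑ + 18/3 = ⅑ + 18*(⅓) = ⅑ + 6 = 55/9 ≈ 6.1111)
(H(-3)*X)*14 = (4*(55/9))*14 = (220/9)*14 = 3080/9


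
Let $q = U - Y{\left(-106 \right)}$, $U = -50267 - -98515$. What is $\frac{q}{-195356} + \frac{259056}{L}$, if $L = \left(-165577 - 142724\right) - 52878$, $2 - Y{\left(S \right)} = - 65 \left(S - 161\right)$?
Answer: $- \frac{168484915}{159996564} \approx -1.0531$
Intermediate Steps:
$Y{\left(S \right)} = -10463 + 65 S$ ($Y{\left(S \right)} = 2 - - 65 \left(S - 161\right) = 2 - - 65 \left(-161 + S\right) = 2 - \left(10465 - 65 S\right) = 2 + \left(-10465 + 65 S\right) = -10463 + 65 S$)
$U = 48248$ ($U = -50267 + 98515 = 48248$)
$L = -361179$ ($L = -308301 - 52878 = -361179$)
$q = 65601$ ($q = 48248 - \left(-10463 + 65 \left(-106\right)\right) = 48248 - \left(-10463 - 6890\right) = 48248 - -17353 = 48248 + 17353 = 65601$)
$\frac{q}{-195356} + \frac{259056}{L} = \frac{65601}{-195356} + \frac{259056}{-361179} = 65601 \left(- \frac{1}{195356}\right) + 259056 \left(- \frac{1}{361179}\right) = - \frac{65601}{195356} - \frac{4112}{5733} = - \frac{168484915}{159996564}$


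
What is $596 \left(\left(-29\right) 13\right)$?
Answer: $-224692$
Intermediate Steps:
$596 \left(\left(-29\right) 13\right) = 596 \left(-377\right) = -224692$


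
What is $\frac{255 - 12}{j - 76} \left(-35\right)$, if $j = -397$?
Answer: $\frac{8505}{473} \approx 17.981$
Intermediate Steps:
$\frac{255 - 12}{j - 76} \left(-35\right) = \frac{255 - 12}{-397 - 76} \left(-35\right) = \frac{243}{-473} \left(-35\right) = 243 \left(- \frac{1}{473}\right) \left(-35\right) = \left(- \frac{243}{473}\right) \left(-35\right) = \frac{8505}{473}$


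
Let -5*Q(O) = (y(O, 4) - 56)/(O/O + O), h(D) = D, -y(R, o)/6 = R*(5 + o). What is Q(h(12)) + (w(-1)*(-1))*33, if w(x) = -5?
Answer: 11429/65 ≈ 175.83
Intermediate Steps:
y(R, o) = -6*R*(5 + o)
Q(O) = -(-56 - 54*O)/(5*(1 + O)) (Q(O) = -(-6*O*(5 + 4) - 56)/(5*(O/O + O)) = -(-6*O*9 - 56)/(5*(1 + O)) = -(-54*O - 56)/(5*(1 + O)) = -(-56 - 54*O)/(5*(1 + O)))
Q(h(12)) + (w(-1)*(-1))*33 = 2*(28 + 27*12)/(5*(1 + 12)) - 5*(-1)*33 = (2/5)*(28 + 324)/13 + 5*33 = (2/5)*(1/13)*352 + 165 = 704/65 + 165 = 11429/65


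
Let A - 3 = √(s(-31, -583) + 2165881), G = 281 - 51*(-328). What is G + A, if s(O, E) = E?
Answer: 17012 + √2165298 ≈ 18484.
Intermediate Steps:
G = 17009 (G = 281 + 16728 = 17009)
A = 3 + √2165298 (A = 3 + √(-583 + 2165881) = 3 + √2165298 ≈ 1474.5)
G + A = 17009 + (3 + √2165298) = 17012 + √2165298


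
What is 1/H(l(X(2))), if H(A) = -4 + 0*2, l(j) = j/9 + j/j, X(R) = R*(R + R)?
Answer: -¼ ≈ -0.25000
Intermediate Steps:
X(R) = 2*R² (X(R) = R*(2*R) = 2*R²)
l(j) = 1 + j/9 (l(j) = j*(⅑) + 1 = j/9 + 1 = 1 + j/9)
H(A) = -4 (H(A) = -4 + 0 = -4)
1/H(l(X(2))) = 1/(-4) = -¼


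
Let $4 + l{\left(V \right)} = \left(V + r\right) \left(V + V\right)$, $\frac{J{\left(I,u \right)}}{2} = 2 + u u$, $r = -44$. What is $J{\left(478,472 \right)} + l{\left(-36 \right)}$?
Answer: $451328$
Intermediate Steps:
$J{\left(I,u \right)} = 4 + 2 u^{2}$ ($J{\left(I,u \right)} = 2 \left(2 + u u\right) = 2 \left(2 + u^{2}\right) = 4 + 2 u^{2}$)
$l{\left(V \right)} = -4 + 2 V \left(-44 + V\right)$ ($l{\left(V \right)} = -4 + \left(V - 44\right) \left(V + V\right) = -4 + \left(-44 + V\right) 2 V = -4 + 2 V \left(-44 + V\right)$)
$J{\left(478,472 \right)} + l{\left(-36 \right)} = \left(4 + 2 \cdot 472^{2}\right) - \left(-3164 - 2592\right) = \left(4 + 2 \cdot 222784\right) + \left(-4 + 3168 + 2 \cdot 1296\right) = \left(4 + 445568\right) + \left(-4 + 3168 + 2592\right) = 445572 + 5756 = 451328$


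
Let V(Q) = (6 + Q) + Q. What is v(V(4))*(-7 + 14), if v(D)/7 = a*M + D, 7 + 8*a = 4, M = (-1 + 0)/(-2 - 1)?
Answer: 5439/8 ≈ 679.88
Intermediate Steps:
M = 1/3 (M = -1/(-3) = -1*(-1/3) = 1/3 ≈ 0.33333)
a = -3/8 (a = -7/8 + (1/8)*4 = -7/8 + 1/2 = -3/8 ≈ -0.37500)
V(Q) = 6 + 2*Q
v(D) = -7/8 + 7*D (v(D) = 7*(-3/8*1/3 + D) = 7*(-1/8 + D) = -7/8 + 7*D)
v(V(4))*(-7 + 14) = (-7/8 + 7*(6 + 2*4))*(-7 + 14) = (-7/8 + 7*(6 + 8))*7 = (-7/8 + 7*14)*7 = (-7/8 + 98)*7 = (777/8)*7 = 5439/8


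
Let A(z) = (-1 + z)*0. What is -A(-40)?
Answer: 0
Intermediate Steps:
A(z) = 0
-A(-40) = -1*0 = 0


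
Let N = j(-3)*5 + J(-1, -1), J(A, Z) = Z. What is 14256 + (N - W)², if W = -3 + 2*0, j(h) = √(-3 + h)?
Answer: 14110 + 20*I*√6 ≈ 14110.0 + 48.99*I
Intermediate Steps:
W = -3 (W = -3 + 0 = -3)
N = -1 + 5*I*√6 (N = √(-3 - 3)*5 - 1 = √(-6)*5 - 1 = (I*√6)*5 - 1 = 5*I*√6 - 1 = -1 + 5*I*√6 ≈ -1.0 + 12.247*I)
14256 + (N - W)² = 14256 + ((-1 + 5*I*√6) - 1*(-3))² = 14256 + ((-1 + 5*I*√6) + 3)² = 14256 + (2 + 5*I*√6)²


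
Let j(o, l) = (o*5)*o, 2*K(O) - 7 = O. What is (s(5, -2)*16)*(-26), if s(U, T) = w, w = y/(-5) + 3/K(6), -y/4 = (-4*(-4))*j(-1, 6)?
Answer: -26816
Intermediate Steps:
K(O) = 7/2 + O/2
j(o, l) = 5*o² (j(o, l) = (5*o)*o = 5*o²)
y = -320 (y = -4*(-4*(-4))*5*(-1)² = -64*5*1 = -64*5 = -4*80 = -320)
w = 838/13 (w = -320/(-5) + 3/(7/2 + (½)*6) = -320*(-⅕) + 3/(7/2 + 3) = 64 + 3/(13/2) = 64 + 3*(2/13) = 64 + 6/13 = 838/13 ≈ 64.462)
s(U, T) = 838/13
(s(5, -2)*16)*(-26) = ((838/13)*16)*(-26) = (13408/13)*(-26) = -26816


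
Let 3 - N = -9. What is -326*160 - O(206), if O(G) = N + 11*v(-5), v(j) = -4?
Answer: -52128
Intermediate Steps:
N = 12 (N = 3 - 1*(-9) = 3 + 9 = 12)
O(G) = -32 (O(G) = 12 + 11*(-4) = 12 - 44 = -32)
-326*160 - O(206) = -326*160 - 1*(-32) = -52160 + 32 = -52128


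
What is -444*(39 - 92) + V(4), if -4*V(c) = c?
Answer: 23531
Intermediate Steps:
V(c) = -c/4
-444*(39 - 92) + V(4) = -444*(39 - 92) - ¼*4 = -444*(-53) - 1 = 23532 - 1 = 23531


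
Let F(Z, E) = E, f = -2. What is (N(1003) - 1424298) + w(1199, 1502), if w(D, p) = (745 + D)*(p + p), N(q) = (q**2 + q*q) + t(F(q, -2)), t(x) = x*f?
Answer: 6427500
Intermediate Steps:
t(x) = -2*x (t(x) = x*(-2) = -2*x)
N(q) = 4 + 2*q**2 (N(q) = (q**2 + q*q) - 2*(-2) = (q**2 + q**2) + 4 = 2*q**2 + 4 = 4 + 2*q**2)
w(D, p) = 2*p*(745 + D) (w(D, p) = (745 + D)*(2*p) = 2*p*(745 + D))
(N(1003) - 1424298) + w(1199, 1502) = ((4 + 2*1003**2) - 1424298) + 2*1502*(745 + 1199) = ((4 + 2*1006009) - 1424298) + 2*1502*1944 = ((4 + 2012018) - 1424298) + 5839776 = (2012022 - 1424298) + 5839776 = 587724 + 5839776 = 6427500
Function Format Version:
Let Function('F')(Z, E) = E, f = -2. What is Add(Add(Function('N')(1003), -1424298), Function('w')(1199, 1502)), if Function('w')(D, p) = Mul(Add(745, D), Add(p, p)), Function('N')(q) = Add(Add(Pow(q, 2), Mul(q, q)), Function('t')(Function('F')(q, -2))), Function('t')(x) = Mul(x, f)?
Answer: 6427500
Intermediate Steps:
Function('t')(x) = Mul(-2, x) (Function('t')(x) = Mul(x, -2) = Mul(-2, x))
Function('N')(q) = Add(4, Mul(2, Pow(q, 2))) (Function('N')(q) = Add(Add(Pow(q, 2), Mul(q, q)), Mul(-2, -2)) = Add(Add(Pow(q, 2), Pow(q, 2)), 4) = Add(Mul(2, Pow(q, 2)), 4) = Add(4, Mul(2, Pow(q, 2))))
Function('w')(D, p) = Mul(2, p, Add(745, D)) (Function('w')(D, p) = Mul(Add(745, D), Mul(2, p)) = Mul(2, p, Add(745, D)))
Add(Add(Function('N')(1003), -1424298), Function('w')(1199, 1502)) = Add(Add(Add(4, Mul(2, Pow(1003, 2))), -1424298), Mul(2, 1502, Add(745, 1199))) = Add(Add(Add(4, Mul(2, 1006009)), -1424298), Mul(2, 1502, 1944)) = Add(Add(Add(4, 2012018), -1424298), 5839776) = Add(Add(2012022, -1424298), 5839776) = Add(587724, 5839776) = 6427500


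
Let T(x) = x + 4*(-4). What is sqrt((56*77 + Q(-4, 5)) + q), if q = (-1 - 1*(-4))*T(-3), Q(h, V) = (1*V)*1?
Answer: 2*sqrt(1065) ≈ 65.269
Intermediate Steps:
T(x) = -16 + x (T(x) = x - 16 = -16 + x)
Q(h, V) = V (Q(h, V) = V*1 = V)
q = -57 (q = (-1 - 1*(-4))*(-16 - 3) = (-1 + 4)*(-19) = 3*(-19) = -57)
sqrt((56*77 + Q(-4, 5)) + q) = sqrt((56*77 + 5) - 57) = sqrt((4312 + 5) - 57) = sqrt(4317 - 57) = sqrt(4260) = 2*sqrt(1065)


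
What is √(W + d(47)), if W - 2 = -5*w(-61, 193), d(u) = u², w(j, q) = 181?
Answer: √1306 ≈ 36.139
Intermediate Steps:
W = -903 (W = 2 - 5*181 = 2 - 905 = -903)
√(W + d(47)) = √(-903 + 47²) = √(-903 + 2209) = √1306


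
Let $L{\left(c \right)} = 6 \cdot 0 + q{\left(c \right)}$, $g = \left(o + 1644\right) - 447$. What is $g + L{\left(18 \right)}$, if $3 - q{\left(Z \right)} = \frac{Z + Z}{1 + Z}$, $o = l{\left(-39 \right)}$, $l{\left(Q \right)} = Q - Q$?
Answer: $\frac{22764}{19} \approx 1198.1$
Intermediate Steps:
$l{\left(Q \right)} = 0$
$o = 0$
$g = 1197$ ($g = \left(0 + 1644\right) - 447 = 1644 - 447 = 1197$)
$q{\left(Z \right)} = 3 - \frac{2 Z}{1 + Z}$ ($q{\left(Z \right)} = 3 - \frac{Z + Z}{1 + Z} = 3 - \frac{2 Z}{1 + Z}$)
$L{\left(c \right)} = \frac{3 + c}{1 + c}$ ($L{\left(c \right)} = 6 \cdot 0 + \frac{3 + c}{1 + c} = 0 + \frac{3 + c}{1 + c} = \frac{3 + c}{1 + c}$)
$g + L{\left(18 \right)} = 1197 + \frac{3 + 18}{1 + 18} = 1197 + \frac{1}{19} \cdot 21 = 1197 + \frac{21}{19} = \frac{22764}{19}$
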